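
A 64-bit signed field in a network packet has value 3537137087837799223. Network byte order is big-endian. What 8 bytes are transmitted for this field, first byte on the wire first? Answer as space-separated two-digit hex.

31 16 6F 70 DA 6E 83 37

3537137087837799223 in hexadecimal, padded to 64 bits, is 0x31166F70DA6E8337.
Split into bytes (most-significant first): 31 16 6F 70 DA 6E 83 37.
Big-endian: lowest address holds the most-significant byte.
So the memory order matches the most-significant-first order: 31 16 6F 70 DA 6E 83 37.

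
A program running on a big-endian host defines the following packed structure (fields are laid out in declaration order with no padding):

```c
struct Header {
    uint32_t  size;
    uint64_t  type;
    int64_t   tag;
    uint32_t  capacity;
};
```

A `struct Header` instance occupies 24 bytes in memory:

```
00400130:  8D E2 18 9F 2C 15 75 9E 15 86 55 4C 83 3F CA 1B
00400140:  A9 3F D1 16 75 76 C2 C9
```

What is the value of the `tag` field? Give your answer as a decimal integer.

-8989244111055761130

`tag` follows `size` (4 B), `type` (8 B), so it starts at offset 4 + 8 = 12 and occupies 8 bytes.
Bytes at offsets 12..19: 83 3F CA 1B A9 3F D1 16.
Big-endian stores the most-significant byte at the lowest address.
The bytes are already most-significant first: 0x833FCA1BA93FD116.
Top bit is set, so as a signed 64-bit value this is 0x833FCA1BA93FD116 − 2^64 = -8989244111055761130.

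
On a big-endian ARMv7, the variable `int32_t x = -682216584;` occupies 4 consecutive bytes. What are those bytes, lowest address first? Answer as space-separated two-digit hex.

Two's complement of -682216584 in 32 bits: 682216584 = 0x28A9CC88; invert → 0xD7563377; add 1 → 0xD7563378.
Split into bytes (most-significant first): D7 56 33 78.
Big-endian stores the most-significant byte at the lowest address.
So the memory order matches the most-significant-first order: D7 56 33 78.

D7 56 33 78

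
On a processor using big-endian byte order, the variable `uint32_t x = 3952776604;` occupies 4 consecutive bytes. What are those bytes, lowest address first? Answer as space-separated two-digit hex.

3952776604 in hexadecimal, padded to 32 bits, is 0xEB9A959C.
Split into bytes (most-significant first): EB 9A 95 9C.
Big-endian: lowest address holds the most-significant byte.
So the memory order matches the most-significant-first order: EB 9A 95 9C.

EB 9A 95 9C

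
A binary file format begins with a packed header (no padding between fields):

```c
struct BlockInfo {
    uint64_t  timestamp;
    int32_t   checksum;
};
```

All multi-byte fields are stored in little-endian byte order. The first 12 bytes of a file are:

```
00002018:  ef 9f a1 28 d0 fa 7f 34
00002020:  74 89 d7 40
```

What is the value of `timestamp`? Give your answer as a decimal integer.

`timestamp` is the first field, at byte offset 0, occupying 8 bytes.
Bytes at offsets 0..7: EF 9F A1 28 D0 FA 7F 34.
In little-endian order the low byte comes first in memory.
Reassemble most-significant byte first: 34 7F FA D0 28 A1 9F EF → 0x347FFAD028A19FEF.
0x347FFAD028A19FEF = 3783017983956328431.

3783017983956328431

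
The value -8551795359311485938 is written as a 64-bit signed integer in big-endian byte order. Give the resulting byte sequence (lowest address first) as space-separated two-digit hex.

89 51 EB 6E 18 67 A4 0E

Two's complement of -8551795359311485938 in 64 bits: 8551795359311485938 = 0x76AE1491E7985BF2; invert → 0x8951EB6E1867A40D; add 1 → 0x8951EB6E1867A40E.
Split into bytes (most-significant first): 89 51 EB 6E 18 67 A4 0E.
Big-endian: lowest address holds the most-significant byte.
So the memory order matches the most-significant-first order: 89 51 EB 6E 18 67 A4 0E.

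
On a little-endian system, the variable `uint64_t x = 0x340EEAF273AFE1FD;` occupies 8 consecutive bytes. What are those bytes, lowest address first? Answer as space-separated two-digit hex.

FD E1 AF 73 F2 EA 0E 34

Split into bytes (most-significant first): 34 0E EA F2 73 AF E1 FD.
Little-endian: lowest address holds the least-significant byte.
So at ascending addresses the bytes are FD E1 AF 73 F2 EA 0E 34.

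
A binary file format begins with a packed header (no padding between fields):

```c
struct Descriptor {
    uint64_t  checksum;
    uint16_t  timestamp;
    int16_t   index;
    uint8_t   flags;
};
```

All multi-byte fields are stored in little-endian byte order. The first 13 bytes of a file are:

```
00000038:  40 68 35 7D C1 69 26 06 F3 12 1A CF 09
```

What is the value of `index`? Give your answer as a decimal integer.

-12518

`index` follows `checksum` (8 B), `timestamp` (2 B), so it starts at offset 8 + 2 = 10 and occupies 2 bytes.
Bytes at offsets 10..11: 1A CF.
Little-endian stores the least-significant byte at the lowest address.
Reassemble most-significant byte first: CF 1A → 0xCF1A.
Top bit is set, so as a signed 16-bit value this is 0xCF1A − 2^16 = -12518.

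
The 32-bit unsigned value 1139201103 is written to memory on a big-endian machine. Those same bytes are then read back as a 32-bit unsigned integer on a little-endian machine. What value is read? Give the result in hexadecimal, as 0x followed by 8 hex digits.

0x4FD4E643

1139201103 in 32-bit hexadecimal is 0x43E6D44F.
Stored big-endian, the bytes at ascending addresses are 43 E6 D4 4F.
Read back as little-endian, the first byte is least significant, giving 0x4FD4E643.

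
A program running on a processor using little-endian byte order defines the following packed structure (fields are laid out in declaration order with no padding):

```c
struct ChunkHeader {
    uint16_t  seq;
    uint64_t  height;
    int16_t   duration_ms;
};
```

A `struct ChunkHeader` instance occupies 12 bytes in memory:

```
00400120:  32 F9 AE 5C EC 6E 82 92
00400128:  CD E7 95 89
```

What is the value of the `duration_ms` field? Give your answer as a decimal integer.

-30315

`duration_ms` follows `seq` (2 B), `height` (8 B), so it starts at offset 2 + 8 = 10 and occupies 2 bytes.
Bytes at offsets 10..11: 95 89.
Little-endian stores the least-significant byte at the lowest address.
Reassemble most-significant byte first: 89 95 → 0x8995.
Top bit is set, so as a signed 16-bit value this is 0x8995 − 2^16 = -30315.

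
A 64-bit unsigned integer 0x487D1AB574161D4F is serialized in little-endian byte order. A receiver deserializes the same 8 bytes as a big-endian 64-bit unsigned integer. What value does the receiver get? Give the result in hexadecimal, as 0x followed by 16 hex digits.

0x4F1D1674B51A7D48

Stored little-endian, the bytes at ascending addresses are 4F 1D 16 74 B5 1A 7D 48.
Read back as big-endian, the last byte is least significant, giving 0x4F1D1674B51A7D48.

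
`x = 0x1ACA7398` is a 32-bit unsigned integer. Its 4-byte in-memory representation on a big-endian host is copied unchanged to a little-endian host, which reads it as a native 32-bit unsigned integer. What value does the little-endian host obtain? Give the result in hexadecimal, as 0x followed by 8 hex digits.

0x9873CA1A

Stored big-endian, the bytes at ascending addresses are 1A CA 73 98.
Read back as little-endian, the first byte is least significant, giving 0x9873CA1A.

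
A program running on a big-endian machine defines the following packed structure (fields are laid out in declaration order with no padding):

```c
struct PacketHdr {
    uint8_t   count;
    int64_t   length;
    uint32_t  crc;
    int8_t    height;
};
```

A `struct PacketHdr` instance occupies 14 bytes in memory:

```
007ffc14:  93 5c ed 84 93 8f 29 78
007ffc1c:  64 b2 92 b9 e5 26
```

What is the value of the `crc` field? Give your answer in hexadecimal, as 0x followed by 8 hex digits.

`crc` follows `count` (1 B), `length` (8 B), so it starts at offset 1 + 8 = 9 and occupies 4 bytes.
Bytes at offsets 9..12: B2 92 B9 E5.
Big-endian stores the most-significant byte at the lowest address.
The bytes are already most-significant first: 0xB292B9E5.

0xB292B9E5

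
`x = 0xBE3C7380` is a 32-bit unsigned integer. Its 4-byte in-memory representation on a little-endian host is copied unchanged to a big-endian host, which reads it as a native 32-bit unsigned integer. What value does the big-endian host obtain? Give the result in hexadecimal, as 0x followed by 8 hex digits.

0x80733CBE

Stored little-endian, the bytes at ascending addresses are 80 73 3C BE.
Read back as big-endian, the last byte is least significant, giving 0x80733CBE.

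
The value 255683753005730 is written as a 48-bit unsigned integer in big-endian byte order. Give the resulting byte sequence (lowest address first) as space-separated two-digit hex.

255683753005730 in hexadecimal, padded to 48 bits, is 0xE88B0345D2A2.
Split into bytes (most-significant first): E8 8B 03 45 D2 A2.
In big-endian order the high byte comes first in memory.
So the memory order matches the most-significant-first order: E8 8B 03 45 D2 A2.

E8 8B 03 45 D2 A2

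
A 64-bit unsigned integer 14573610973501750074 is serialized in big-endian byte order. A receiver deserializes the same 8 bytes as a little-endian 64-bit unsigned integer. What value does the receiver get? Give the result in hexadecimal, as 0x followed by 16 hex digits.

14573610973501750074 in 64-bit hexadecimal is 0xCA3FDDF7524E7B3A.
Stored big-endian, the bytes at ascending addresses are CA 3F DD F7 52 4E 7B 3A.
Read back as little-endian, the first byte is least significant, giving 0x3A7B4E52F7DD3FCA.

0x3A7B4E52F7DD3FCA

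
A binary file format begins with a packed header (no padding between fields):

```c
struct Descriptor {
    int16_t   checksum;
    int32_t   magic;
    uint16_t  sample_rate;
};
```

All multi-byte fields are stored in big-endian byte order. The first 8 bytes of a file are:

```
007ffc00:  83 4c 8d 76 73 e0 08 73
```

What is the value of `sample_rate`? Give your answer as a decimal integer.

`sample_rate` follows `checksum` (2 B), `magic` (4 B), so it starts at offset 2 + 4 = 6 and occupies 2 bytes.
Bytes at offsets 6..7: 08 73.
In big-endian order the high byte comes first in memory.
The bytes are already most-significant first: 0x0873.
0x0873 = 2163.

2163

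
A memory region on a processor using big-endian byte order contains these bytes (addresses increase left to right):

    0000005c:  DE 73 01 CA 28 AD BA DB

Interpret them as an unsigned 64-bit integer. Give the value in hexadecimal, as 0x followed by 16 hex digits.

0xDE7301CA28ADBADB

Big-endian: lowest address holds the most-significant byte.
The bytes are already most-significant first: 0xDE7301CA28ADBADB.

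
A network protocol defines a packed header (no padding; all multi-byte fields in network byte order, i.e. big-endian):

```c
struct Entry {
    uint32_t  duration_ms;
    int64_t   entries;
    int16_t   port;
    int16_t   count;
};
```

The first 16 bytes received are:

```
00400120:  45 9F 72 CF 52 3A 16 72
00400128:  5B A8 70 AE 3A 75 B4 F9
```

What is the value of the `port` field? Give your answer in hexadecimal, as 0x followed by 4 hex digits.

`port` follows `duration_ms` (4 B), `entries` (8 B), so it starts at offset 4 + 8 = 12 and occupies 2 bytes.
Bytes at offsets 12..13: 3A 75.
In big-endian order the high byte comes first in memory.
The bytes are already most-significant first: 0x3A75.

0x3A75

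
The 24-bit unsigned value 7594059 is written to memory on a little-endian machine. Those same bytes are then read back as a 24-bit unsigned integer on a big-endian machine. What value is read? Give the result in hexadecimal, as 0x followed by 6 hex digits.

0x4BE073

7594059 in 24-bit hexadecimal is 0x73E04B.
Stored little-endian, the bytes at ascending addresses are 4B E0 73.
Read back as big-endian, the last byte is least significant, giving 0x4BE073.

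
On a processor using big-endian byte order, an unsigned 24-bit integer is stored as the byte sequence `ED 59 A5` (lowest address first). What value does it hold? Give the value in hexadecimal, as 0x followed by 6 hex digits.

0xED59A5

In big-endian order the high byte comes first in memory.
The bytes are already most-significant first: 0xED59A5.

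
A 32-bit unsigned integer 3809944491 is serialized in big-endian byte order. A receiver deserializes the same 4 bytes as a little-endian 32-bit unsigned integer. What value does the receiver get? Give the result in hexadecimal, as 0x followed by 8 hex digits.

0xAB2317E3

3809944491 in 32-bit hexadecimal is 0xE31723AB.
Stored big-endian, the bytes at ascending addresses are E3 17 23 AB.
Read back as little-endian, the first byte is least significant, giving 0xAB2317E3.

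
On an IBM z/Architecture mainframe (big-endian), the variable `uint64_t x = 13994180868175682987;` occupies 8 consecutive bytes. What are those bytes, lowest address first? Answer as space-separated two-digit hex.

C2 35 51 5A F2 2D DD AB

13994180868175682987 in hexadecimal, padded to 64 bits, is 0xC235515AF22DDDAB.
Split into bytes (most-significant first): C2 35 51 5A F2 2D DD AB.
Big-endian: lowest address holds the most-significant byte.
So the memory order matches the most-significant-first order: C2 35 51 5A F2 2D DD AB.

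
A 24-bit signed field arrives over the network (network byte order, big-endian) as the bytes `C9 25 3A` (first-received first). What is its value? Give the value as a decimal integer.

In big-endian order the high byte comes first in memory.
The bytes are already most-significant first: 0xC9253A.
Top bit is set, so as a signed 24-bit value this is 0xC9253A − 2^24 = -3594950.

-3594950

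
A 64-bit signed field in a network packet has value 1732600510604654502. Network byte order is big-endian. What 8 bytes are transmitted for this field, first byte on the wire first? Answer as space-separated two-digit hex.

1732600510604654502 in hexadecimal, padded to 64 bits, is 0x180B6EFC144037A6.
Split into bytes (most-significant first): 18 0B 6E FC 14 40 37 A6.
Big-endian stores the most-significant byte at the lowest address.
So the memory order matches the most-significant-first order: 18 0B 6E FC 14 40 37 A6.

18 0B 6E FC 14 40 37 A6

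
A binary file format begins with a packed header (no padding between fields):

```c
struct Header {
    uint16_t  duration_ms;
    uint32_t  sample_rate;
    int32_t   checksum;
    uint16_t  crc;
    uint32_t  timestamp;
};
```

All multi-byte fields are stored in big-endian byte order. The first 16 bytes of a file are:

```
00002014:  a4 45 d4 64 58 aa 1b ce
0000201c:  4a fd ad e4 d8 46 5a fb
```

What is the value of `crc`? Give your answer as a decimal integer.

`crc` follows `duration_ms` (2 B), `sample_rate` (4 B), `checksum` (4 B), so it starts at offset 2 + 4 + 4 = 10 and occupies 2 bytes.
Bytes at offsets 10..11: AD E4.
Big-endian: lowest address holds the most-significant byte.
The bytes are already most-significant first: 0xADE4.
0xADE4 = 44516.

44516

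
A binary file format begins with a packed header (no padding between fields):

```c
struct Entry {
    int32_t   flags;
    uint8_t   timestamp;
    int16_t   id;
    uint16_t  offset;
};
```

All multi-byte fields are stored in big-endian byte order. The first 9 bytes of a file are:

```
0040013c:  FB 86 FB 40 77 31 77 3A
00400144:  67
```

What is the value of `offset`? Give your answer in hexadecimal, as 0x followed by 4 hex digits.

0x3A67

`offset` follows `flags` (4 B), `timestamp` (1 B), `id` (2 B), so it starts at offset 4 + 1 + 2 = 7 and occupies 2 bytes.
Bytes at offsets 7..8: 3A 67.
Big-endian: lowest address holds the most-significant byte.
The bytes are already most-significant first: 0x3A67.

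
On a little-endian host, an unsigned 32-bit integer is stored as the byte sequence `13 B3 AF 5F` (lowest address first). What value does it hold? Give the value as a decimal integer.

Little-endian: lowest address holds the least-significant byte.
Reassemble most-significant byte first: 5F AF B3 13 → 0x5FAFB313.
0x5FAFB313 = 1605350163.

1605350163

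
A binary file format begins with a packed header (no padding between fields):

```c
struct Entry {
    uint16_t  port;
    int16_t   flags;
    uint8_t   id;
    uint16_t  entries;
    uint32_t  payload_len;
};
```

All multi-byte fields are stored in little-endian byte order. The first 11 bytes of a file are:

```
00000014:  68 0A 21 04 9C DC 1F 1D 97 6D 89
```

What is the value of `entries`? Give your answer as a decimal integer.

8156

`entries` follows `port` (2 B), `flags` (2 B), `id` (1 B), so it starts at offset 2 + 2 + 1 = 5 and occupies 2 bytes.
Bytes at offsets 5..6: DC 1F.
Little-endian stores the least-significant byte at the lowest address.
Reassemble most-significant byte first: 1F DC → 0x1FDC.
0x1FDC = 8156.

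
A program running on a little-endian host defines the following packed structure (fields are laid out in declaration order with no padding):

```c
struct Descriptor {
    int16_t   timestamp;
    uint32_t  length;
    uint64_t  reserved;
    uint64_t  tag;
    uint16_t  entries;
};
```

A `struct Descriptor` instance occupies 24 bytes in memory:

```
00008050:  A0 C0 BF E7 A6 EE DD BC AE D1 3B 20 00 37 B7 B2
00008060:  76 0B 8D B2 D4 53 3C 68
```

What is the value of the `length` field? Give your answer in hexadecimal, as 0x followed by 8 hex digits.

`length` follows `timestamp` (2 bytes), so it starts at byte offset 2 and occupies 4 bytes.
Bytes at offsets 2..5: BF E7 A6 EE.
Little-endian stores the least-significant byte at the lowest address.
Reassemble most-significant byte first: EE A6 E7 BF → 0xEEA6E7BF.

0xEEA6E7BF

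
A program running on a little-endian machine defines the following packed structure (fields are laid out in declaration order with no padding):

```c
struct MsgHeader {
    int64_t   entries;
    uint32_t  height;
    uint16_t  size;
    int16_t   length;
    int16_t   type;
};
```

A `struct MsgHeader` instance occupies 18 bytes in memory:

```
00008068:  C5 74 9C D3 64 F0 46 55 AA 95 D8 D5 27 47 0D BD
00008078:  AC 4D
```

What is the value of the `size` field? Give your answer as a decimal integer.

`size` follows `entries` (8 B), `height` (4 B), so it starts at offset 8 + 4 = 12 and occupies 2 bytes.
Bytes at offsets 12..13: 27 47.
Little-endian: lowest address holds the least-significant byte.
Reassemble most-significant byte first: 47 27 → 0x4727.
0x4727 = 18215.

18215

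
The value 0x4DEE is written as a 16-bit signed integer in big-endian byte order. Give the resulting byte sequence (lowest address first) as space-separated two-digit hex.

Split into bytes (most-significant first): 4D EE.
Big-endian: lowest address holds the most-significant byte.
So the memory order matches the most-significant-first order: 4D EE.

4D EE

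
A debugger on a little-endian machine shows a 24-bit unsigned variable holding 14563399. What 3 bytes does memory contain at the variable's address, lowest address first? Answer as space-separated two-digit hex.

14563399 in hexadecimal, padded to 24 bits, is 0xDE3847.
Split into bytes (most-significant first): DE 38 47.
Little-endian: lowest address holds the least-significant byte.
So at ascending addresses the bytes are 47 38 DE.

47 38 DE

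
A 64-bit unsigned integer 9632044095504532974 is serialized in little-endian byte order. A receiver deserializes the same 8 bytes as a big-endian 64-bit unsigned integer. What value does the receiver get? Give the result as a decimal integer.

17169255001573665669

9632044095504532974 in 64-bit hexadecimal is 0x85ABE512757245EE.
Stored little-endian, the bytes at ascending addresses are EE 45 72 75 12 E5 AB 85.
Read back as big-endian, the last byte is least significant, giving 0xEE45727512E5AB85.
0xEE45727512E5AB85 = 17169255001573665669.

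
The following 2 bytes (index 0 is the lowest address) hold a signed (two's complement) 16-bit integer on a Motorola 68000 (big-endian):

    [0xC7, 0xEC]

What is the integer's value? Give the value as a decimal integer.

-14356

Big-endian stores the most-significant byte at the lowest address.
The bytes are already most-significant first: 0xC7EC.
Top bit is set, so as a signed 16-bit value this is 0xC7EC − 2^16 = -14356.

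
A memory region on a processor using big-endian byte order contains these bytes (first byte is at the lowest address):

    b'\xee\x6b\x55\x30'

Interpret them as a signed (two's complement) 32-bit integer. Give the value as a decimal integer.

In big-endian order the high byte comes first in memory.
The bytes are already most-significant first: 0xEE6B5530.
Top bit is set, so as a signed 32-bit value this is 0xEE6B5530 − 2^32 = -294955728.

-294955728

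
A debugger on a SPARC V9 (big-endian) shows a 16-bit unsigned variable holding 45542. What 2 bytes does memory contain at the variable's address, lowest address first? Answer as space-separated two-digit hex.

B1 E6

45542 in hexadecimal, padded to 16 bits, is 0xB1E6.
Split into bytes (most-significant first): B1 E6.
Big-endian stores the most-significant byte at the lowest address.
So the memory order matches the most-significant-first order: B1 E6.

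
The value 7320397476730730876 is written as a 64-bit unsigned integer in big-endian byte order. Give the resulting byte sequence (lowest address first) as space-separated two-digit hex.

7320397476730730876 in hexadecimal, padded to 64 bits, is 0x659746B84F33797C.
Split into bytes (most-significant first): 65 97 46 B8 4F 33 79 7C.
Big-endian: lowest address holds the most-significant byte.
So the memory order matches the most-significant-first order: 65 97 46 B8 4F 33 79 7C.

65 97 46 B8 4F 33 79 7C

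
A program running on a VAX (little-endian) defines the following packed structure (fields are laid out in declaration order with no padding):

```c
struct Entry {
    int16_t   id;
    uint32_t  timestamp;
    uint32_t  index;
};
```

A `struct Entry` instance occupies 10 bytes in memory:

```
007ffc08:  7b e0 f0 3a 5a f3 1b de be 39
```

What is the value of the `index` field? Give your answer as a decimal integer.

`index` follows `id` (2 B), `timestamp` (4 B), so it starts at offset 2 + 4 = 6 and occupies 4 bytes.
Bytes at offsets 6..9: 1B DE BE 39.
Little-endian stores the least-significant byte at the lowest address.
Reassemble most-significant byte first: 39 BE DE 1B → 0x39BEDE1B.
0x39BEDE1B = 968810011.

968810011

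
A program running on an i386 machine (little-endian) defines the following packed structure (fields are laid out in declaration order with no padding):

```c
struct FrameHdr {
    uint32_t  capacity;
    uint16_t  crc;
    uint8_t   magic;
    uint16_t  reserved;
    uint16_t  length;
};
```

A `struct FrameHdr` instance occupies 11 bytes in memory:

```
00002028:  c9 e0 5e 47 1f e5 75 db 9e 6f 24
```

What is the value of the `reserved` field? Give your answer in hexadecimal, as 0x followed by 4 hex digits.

0x9EDB

`reserved` follows `capacity` (4 B), `crc` (2 B), `magic` (1 B), so it starts at offset 4 + 2 + 1 = 7 and occupies 2 bytes.
Bytes at offsets 7..8: DB 9E.
Little-endian stores the least-significant byte at the lowest address.
Reassemble most-significant byte first: 9E DB → 0x9EDB.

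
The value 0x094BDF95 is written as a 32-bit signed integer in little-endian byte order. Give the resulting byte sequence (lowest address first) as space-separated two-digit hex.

95 DF 4B 09

Split into bytes (most-significant first): 09 4B DF 95.
In little-endian order the low byte comes first in memory.
So at ascending addresses the bytes are 95 DF 4B 09.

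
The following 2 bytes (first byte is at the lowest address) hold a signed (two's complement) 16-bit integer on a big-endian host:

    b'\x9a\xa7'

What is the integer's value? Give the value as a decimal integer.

In big-endian order the high byte comes first in memory.
The bytes are already most-significant first: 0x9AA7.
Top bit is set, so as a signed 16-bit value this is 0x9AA7 − 2^16 = -25945.

-25945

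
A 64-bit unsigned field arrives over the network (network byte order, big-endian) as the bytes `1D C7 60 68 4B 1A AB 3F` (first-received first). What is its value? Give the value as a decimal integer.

2145789748518234943

Big-endian stores the most-significant byte at the lowest address.
The bytes are already most-significant first: 0x1DC760684B1AAB3F.
0x1DC760684B1AAB3F = 2145789748518234943.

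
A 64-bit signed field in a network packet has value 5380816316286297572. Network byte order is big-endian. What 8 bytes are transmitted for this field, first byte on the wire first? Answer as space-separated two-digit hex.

5380816316286297572 in hexadecimal, padded to 64 bits, is 0x4AAC7FEE4DDEE5E4.
Split into bytes (most-significant first): 4A AC 7F EE 4D DE E5 E4.
Big-endian: lowest address holds the most-significant byte.
So the memory order matches the most-significant-first order: 4A AC 7F EE 4D DE E5 E4.

4A AC 7F EE 4D DE E5 E4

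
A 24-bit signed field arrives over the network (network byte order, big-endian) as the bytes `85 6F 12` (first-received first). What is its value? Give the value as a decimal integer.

Big-endian: lowest address holds the most-significant byte.
The bytes are already most-significant first: 0x856F12.
Top bit is set, so as a signed 24-bit value this is 0x856F12 − 2^24 = -8032494.

-8032494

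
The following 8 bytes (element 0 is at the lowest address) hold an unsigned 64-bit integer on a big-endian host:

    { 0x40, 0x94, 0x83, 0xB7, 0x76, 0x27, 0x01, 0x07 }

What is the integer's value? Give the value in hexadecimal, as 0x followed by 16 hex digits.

Big-endian: lowest address holds the most-significant byte.
The bytes are already most-significant first: 0x409483B776270107.

0x409483B776270107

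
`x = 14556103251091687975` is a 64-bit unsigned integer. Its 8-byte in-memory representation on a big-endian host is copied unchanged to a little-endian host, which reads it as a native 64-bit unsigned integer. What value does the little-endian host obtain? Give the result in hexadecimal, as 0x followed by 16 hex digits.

14556103251091687975 in 64-bit hexadecimal is 0xCA01AAC90B3A8A27.
Stored big-endian, the bytes at ascending addresses are CA 01 AA C9 0B 3A 8A 27.
Read back as little-endian, the first byte is least significant, giving 0x278A3A0BC9AA01CA.

0x278A3A0BC9AA01CA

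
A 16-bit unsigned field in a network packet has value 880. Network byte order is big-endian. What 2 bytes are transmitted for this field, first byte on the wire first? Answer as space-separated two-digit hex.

880 in hexadecimal, padded to 16 bits, is 0x0370.
Split into bytes (most-significant first): 03 70.
In big-endian order the high byte comes first in memory.
So the memory order matches the most-significant-first order: 03 70.

03 70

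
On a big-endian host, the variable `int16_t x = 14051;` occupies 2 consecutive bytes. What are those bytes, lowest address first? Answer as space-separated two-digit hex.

14051 in hexadecimal, padded to 16 bits, is 0x36E3.
Split into bytes (most-significant first): 36 E3.
In big-endian order the high byte comes first in memory.
So the memory order matches the most-significant-first order: 36 E3.

36 E3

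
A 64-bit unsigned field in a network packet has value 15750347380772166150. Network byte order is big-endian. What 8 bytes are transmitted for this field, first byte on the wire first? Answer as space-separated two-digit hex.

DA 94 79 7E 6F ED DA 06

15750347380772166150 in hexadecimal, padded to 64 bits, is 0xDA94797E6FEDDA06.
Split into bytes (most-significant first): DA 94 79 7E 6F ED DA 06.
Big-endian stores the most-significant byte at the lowest address.
So the memory order matches the most-significant-first order: DA 94 79 7E 6F ED DA 06.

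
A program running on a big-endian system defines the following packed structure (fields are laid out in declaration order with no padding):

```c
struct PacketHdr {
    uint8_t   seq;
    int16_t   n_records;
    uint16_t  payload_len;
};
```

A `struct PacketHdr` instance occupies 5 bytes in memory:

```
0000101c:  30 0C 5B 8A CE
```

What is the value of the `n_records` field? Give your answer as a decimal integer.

3163

`n_records` follows `seq` (1 byte), so it starts at byte offset 1 and occupies 2 bytes.
Bytes at offsets 1..2: 0C 5B.
Big-endian stores the most-significant byte at the lowest address.
The bytes are already most-significant first: 0x0C5B.
0x0C5B = 3163.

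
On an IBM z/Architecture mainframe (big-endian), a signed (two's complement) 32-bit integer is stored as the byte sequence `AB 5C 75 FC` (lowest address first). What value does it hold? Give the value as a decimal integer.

-1420003844

Big-endian: lowest address holds the most-significant byte.
The bytes are already most-significant first: 0xAB5C75FC.
Top bit is set, so as a signed 32-bit value this is 0xAB5C75FC − 2^32 = -1420003844.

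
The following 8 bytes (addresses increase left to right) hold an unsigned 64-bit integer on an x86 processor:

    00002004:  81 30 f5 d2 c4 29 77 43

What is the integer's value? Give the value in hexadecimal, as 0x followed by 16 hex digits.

0x437729C4D2F53081

In little-endian order the low byte comes first in memory.
Reassemble most-significant byte first: 43 77 29 C4 D2 F5 30 81 → 0x437729C4D2F53081.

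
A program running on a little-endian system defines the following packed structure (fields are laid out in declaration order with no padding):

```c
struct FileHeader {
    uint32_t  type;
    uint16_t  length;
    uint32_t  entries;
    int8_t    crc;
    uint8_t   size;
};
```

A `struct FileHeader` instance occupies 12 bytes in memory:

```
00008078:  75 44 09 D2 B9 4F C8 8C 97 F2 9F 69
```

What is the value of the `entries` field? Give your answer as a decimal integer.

`entries` follows `type` (4 B), `length` (2 B), so it starts at offset 4 + 2 = 6 and occupies 4 bytes.
Bytes at offsets 6..9: C8 8C 97 F2.
In little-endian order the low byte comes first in memory.
Reassemble most-significant byte first: F2 97 8C C8 → 0xF2978CC8.
0xF2978CC8 = 4070018248.

4070018248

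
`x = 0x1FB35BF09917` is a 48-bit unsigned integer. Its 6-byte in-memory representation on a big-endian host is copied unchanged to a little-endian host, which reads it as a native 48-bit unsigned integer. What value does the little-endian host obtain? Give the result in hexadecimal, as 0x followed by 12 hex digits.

0x1799F05BB31F

Stored big-endian, the bytes at ascending addresses are 1F B3 5B F0 99 17.
Read back as little-endian, the first byte is least significant, giving 0x1799F05BB31F.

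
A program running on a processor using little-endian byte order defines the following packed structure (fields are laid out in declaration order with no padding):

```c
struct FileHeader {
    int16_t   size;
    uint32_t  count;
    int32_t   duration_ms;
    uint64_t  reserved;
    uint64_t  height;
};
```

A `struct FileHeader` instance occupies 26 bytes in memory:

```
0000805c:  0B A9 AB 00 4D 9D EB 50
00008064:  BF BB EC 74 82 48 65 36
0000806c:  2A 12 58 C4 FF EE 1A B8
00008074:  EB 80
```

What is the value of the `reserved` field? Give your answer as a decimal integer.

`reserved` follows `size` (2 B), `count` (4 B), `duration_ms` (4 B), so it starts at offset 2 + 4 + 4 = 10 and occupies 8 bytes.
Bytes at offsets 10..17: EC 74 82 48 65 36 2A 12.
Little-endian stores the least-significant byte at the lowest address.
Reassemble most-significant byte first: 12 2A 36 65 48 82 74 EC → 0x122A3665488274EC.
0x122A3665488274EC = 1308918450340656364.

1308918450340656364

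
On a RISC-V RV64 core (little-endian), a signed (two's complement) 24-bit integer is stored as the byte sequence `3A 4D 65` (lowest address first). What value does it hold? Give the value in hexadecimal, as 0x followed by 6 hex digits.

Little-endian stores the least-significant byte at the lowest address.
Reassemble most-significant byte first: 65 4D 3A → 0x654D3A.

0x654D3A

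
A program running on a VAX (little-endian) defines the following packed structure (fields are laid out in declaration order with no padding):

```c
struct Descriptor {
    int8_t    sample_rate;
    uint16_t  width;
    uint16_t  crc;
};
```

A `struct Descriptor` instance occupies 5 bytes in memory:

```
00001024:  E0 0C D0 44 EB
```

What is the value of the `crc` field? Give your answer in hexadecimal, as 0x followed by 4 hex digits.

`crc` follows `sample_rate` (1 B), `width` (2 B), so it starts at offset 1 + 2 = 3 and occupies 2 bytes.
Bytes at offsets 3..4: 44 EB.
In little-endian order the low byte comes first in memory.
Reassemble most-significant byte first: EB 44 → 0xEB44.

0xEB44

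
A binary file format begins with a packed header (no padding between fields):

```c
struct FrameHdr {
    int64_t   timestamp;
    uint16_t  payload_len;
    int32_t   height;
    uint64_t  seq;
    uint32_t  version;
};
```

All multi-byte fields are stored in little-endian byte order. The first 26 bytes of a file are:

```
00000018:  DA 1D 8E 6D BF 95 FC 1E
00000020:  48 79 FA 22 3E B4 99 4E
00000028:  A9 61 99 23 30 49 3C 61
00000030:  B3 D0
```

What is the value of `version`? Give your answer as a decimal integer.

`version` follows `timestamp` (8 B), `payload_len` (2 B), `height` (4 B), `seq` (8 B), so it starts at offset 8 + 2 + 4 + 8 = 22 and occupies 4 bytes.
Bytes at offsets 22..25: 3C 61 B3 D0.
Little-endian stores the least-significant byte at the lowest address.
Reassemble most-significant byte first: D0 B3 61 3C → 0xD0B3613C.
0xD0B3613C = 3501416764.

3501416764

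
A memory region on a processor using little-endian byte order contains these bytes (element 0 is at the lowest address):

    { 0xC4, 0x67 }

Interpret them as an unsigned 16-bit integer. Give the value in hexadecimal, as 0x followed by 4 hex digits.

Little-endian: lowest address holds the least-significant byte.
Reassemble most-significant byte first: 67 C4 → 0x67C4.

0x67C4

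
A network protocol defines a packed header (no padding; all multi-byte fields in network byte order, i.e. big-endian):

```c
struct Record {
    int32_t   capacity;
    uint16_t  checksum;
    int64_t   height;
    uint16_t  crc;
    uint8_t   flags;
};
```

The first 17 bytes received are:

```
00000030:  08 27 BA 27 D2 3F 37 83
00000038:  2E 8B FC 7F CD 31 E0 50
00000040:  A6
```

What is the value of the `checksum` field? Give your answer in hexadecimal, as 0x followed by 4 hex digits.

0xD23F

`checksum` follows `capacity` (4 bytes), so it starts at byte offset 4 and occupies 2 bytes.
Bytes at offsets 4..5: D2 3F.
Big-endian stores the most-significant byte at the lowest address.
The bytes are already most-significant first: 0xD23F.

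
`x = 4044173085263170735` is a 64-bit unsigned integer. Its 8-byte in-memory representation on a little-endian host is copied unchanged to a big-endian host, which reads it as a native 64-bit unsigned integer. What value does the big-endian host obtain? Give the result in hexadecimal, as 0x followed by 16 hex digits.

4044173085263170735 in 64-bit hexadecimal is 0x381FC9FE7D4E8CAF.
Stored little-endian, the bytes at ascending addresses are AF 8C 4E 7D FE C9 1F 38.
Read back as big-endian, the last byte is least significant, giving 0xAF8C4E7DFEC91F38.

0xAF8C4E7DFEC91F38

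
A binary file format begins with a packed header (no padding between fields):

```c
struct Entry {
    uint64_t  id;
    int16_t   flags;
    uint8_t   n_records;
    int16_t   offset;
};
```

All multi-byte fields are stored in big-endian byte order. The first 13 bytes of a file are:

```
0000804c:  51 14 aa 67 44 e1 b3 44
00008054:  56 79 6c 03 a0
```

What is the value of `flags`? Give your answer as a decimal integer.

22137

`flags` follows `id` (8 bytes), so it starts at byte offset 8 and occupies 2 bytes.
Bytes at offsets 8..9: 56 79.
Big-endian: lowest address holds the most-significant byte.
The bytes are already most-significant first: 0x5679.
0x5679 = 22137.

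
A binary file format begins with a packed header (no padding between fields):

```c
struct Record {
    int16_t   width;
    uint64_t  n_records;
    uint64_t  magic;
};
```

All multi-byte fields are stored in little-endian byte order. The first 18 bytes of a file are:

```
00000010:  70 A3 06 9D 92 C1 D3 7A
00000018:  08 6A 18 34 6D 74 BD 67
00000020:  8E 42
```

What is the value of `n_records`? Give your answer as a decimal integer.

`n_records` follows `width` (2 bytes), so it starts at byte offset 2 and occupies 8 bytes.
Bytes at offsets 2..9: 06 9D 92 C1 D3 7A 08 6A.
In little-endian order the low byte comes first in memory.
Reassemble most-significant byte first: 6A 08 7A D3 C1 92 9D 06 → 0x6A087AD3C1929D06.
0x6A087AD3C1929D06 = 7640491817738345734.

7640491817738345734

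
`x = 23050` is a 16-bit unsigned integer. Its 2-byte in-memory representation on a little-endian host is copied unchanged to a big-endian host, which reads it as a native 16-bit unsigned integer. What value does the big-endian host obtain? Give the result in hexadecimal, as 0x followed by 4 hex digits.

23050 in 16-bit hexadecimal is 0x5A0A.
Stored little-endian, the bytes at ascending addresses are 0A 5A.
Read back as big-endian, the last byte is least significant, giving 0x0A5A.

0x0A5A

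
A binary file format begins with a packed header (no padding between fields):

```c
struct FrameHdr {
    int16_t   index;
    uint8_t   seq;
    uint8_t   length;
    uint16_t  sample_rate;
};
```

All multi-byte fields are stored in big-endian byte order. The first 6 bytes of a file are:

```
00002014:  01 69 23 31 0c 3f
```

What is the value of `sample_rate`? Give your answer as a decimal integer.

`sample_rate` follows `index` (2 B), `seq` (1 B), `length` (1 B), so it starts at offset 2 + 1 + 1 = 4 and occupies 2 bytes.
Bytes at offsets 4..5: 0C 3F.
Big-endian: lowest address holds the most-significant byte.
The bytes are already most-significant first: 0x0C3F.
0x0C3F = 3135.

3135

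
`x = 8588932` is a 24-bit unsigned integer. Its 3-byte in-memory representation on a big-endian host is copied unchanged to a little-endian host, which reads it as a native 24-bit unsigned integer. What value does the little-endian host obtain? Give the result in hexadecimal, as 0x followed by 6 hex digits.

0x840E83

8588932 in 24-bit hexadecimal is 0x830E84.
Stored big-endian, the bytes at ascending addresses are 83 0E 84.
Read back as little-endian, the first byte is least significant, giving 0x840E83.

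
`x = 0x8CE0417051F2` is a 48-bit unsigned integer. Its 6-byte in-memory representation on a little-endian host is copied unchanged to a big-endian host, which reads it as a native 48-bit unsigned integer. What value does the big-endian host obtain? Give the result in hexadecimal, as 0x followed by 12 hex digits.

Stored little-endian, the bytes at ascending addresses are F2 51 70 41 E0 8C.
Read back as big-endian, the last byte is least significant, giving 0xF2517041E08C.

0xF2517041E08C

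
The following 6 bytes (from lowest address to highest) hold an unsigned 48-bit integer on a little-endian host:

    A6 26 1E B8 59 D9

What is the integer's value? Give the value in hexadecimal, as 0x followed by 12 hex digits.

0xD959B81E26A6

In little-endian order the low byte comes first in memory.
Reassemble most-significant byte first: D9 59 B8 1E 26 A6 → 0xD959B81E26A6.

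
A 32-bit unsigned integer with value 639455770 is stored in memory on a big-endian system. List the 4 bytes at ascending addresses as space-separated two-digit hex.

26 1D 52 1A

639455770 in hexadecimal, padded to 32 bits, is 0x261D521A.
Split into bytes (most-significant first): 26 1D 52 1A.
Big-endian stores the most-significant byte at the lowest address.
So the memory order matches the most-significant-first order: 26 1D 52 1A.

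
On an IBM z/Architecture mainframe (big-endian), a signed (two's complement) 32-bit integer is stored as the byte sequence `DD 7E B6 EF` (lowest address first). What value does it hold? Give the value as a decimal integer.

Big-endian: lowest address holds the most-significant byte.
The bytes are already most-significant first: 0xDD7EB6EF.
Top bit is set, so as a signed 32-bit value this is 0xDD7EB6EF − 2^32 = -578898193.

-578898193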